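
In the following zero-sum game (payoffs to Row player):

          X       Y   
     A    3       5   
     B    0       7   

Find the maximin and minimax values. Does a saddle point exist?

Maximin = 3, Minimax = 3, Saddle: True

Work:
Row minimums: [3, 0] → maximin = 3
Column maximums: [3, 7] → minimax = 3
Saddle point exists! Game value = 3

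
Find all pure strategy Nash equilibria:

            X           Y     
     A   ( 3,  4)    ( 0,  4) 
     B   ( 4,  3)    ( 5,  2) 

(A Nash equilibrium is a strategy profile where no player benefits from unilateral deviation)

Nash equilibrium: (B, X)

Work:
Best responses:
  P1 vs X: payoffs [3, 4] → best response B (payoff 4)
  P1 vs Y: payoffs [0, 5] → best response B (payoff 5)
  P2 vs A: payoffs [4, 4] → best response X/Y (payoff 4)
  P2 vs B: payoffs [3, 2] → best response X (payoff 3)
Mutual best responses: (B,X) → Nash equilibria.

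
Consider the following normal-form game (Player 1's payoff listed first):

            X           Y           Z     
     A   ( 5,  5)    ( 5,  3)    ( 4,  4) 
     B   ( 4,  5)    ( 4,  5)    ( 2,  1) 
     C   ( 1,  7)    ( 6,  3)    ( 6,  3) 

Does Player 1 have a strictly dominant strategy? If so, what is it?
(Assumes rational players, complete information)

No strictly dominant strategy exists for Player 1

Work:
A strategy strictly dominates another if it gives a strictly higher payoff against every opponent action. Compare each pair of P1's strategies column-by-column:
  A vs B: [5 vs 4, 5 vs 4, 4 vs 2] → A strictly dominates B
  A vs C: [5 vs 1, 5 vs 6, 4 vs 6] → A does not strictly dominate C (column Y: 5 ≤ 6)
  B vs A: [4 vs 5, 4 vs 5, 2 vs 4] → B does not strictly dominate A (column X: 4 ≤ 5)
  B vs C: [4 vs 1, 4 vs 6, 2 vs 6] → B does not strictly dominate C (column Y: 4 ≤ 6)
  C vs A: [1 vs 5, 6 vs 5, 6 vs 4] → C does not strictly dominate A (column X: 1 ≤ 5)
  C vs B: [1 vs 4, 6 vs 4, 6 vs 2] → C does not strictly dominate B (column X: 1 ≤ 4)
No single strategy strictly dominates all others → no strictly dominant strategy.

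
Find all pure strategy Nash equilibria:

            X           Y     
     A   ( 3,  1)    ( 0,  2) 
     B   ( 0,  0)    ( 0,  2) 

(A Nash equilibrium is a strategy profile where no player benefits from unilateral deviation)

Nash equilibrium: (A, Y), (B, Y)

Work:
Best responses:
  P1 vs X: payoffs [3, 0] → best response A (payoff 3)
  P1 vs Y: payoffs [0, 0] → best response A/B (payoff 0)
  P2 vs A: payoffs [1, 2] → best response Y (payoff 2)
  P2 vs B: payoffs [0, 2] → best response Y (payoff 2)
Mutual best responses: (A,Y), (B,Y) → Nash equilibria.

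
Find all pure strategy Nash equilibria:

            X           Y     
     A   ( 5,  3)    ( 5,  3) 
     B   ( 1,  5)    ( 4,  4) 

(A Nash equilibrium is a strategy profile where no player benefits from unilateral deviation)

Nash equilibrium: (A, X), (A, Y)

Work:
Best responses:
  P1 vs X: payoffs [5, 1] → best response A (payoff 5)
  P1 vs Y: payoffs [5, 4] → best response A (payoff 5)
  P2 vs A: payoffs [3, 3] → best response X/Y (payoff 3)
  P2 vs B: payoffs [5, 4] → best response X (payoff 5)
Mutual best responses: (A,X), (A,Y) → Nash equilibria.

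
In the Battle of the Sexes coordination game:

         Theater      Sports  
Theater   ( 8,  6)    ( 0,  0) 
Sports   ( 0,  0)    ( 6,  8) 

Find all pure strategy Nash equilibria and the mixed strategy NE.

Pure NE: (Theater, Theater) and (Sports, Sports); Mixed NE: p = 0.5714, q = 0.4286

Work:
Check pure NE:
(Theater, Theater): (8, 6) - no unilateral deviation beneficial
(Sports, Sports): (6, 8) - no unilateral deviation beneficial
Mixed NE: P1 plays Theater with p = 0.5714, P2 plays Theater with q = 0.4286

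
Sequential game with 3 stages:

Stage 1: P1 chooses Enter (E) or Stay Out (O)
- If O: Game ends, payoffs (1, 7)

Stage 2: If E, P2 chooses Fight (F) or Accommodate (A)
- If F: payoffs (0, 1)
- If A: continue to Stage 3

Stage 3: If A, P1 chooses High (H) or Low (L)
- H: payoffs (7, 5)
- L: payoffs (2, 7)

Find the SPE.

SPE: (E, A, H); Outcome (7, 5)

Work:
Stage 3: P1 chooses H (7 vs 2)
Stage 2: P2: F->1, A->5 (anticipating H). Choose A
Stage 1: P1: O->1, E->7 (anticipating A, H). Choose E
SPE path: E -> A -> H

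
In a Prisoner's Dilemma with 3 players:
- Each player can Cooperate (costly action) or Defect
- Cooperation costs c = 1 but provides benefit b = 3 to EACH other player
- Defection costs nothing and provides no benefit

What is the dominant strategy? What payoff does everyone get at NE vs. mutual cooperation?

Dominant: Defect; NE payoff = 0; Coop payoff = 5

Work:
Defect dominates (saves cost c = 1, benefit to others is external)
NE: All defect → everyone gets 0
If all cooperate: each receives (2)×3 - 1 = 5
Social dilemma: 5 > 0 but NE gives 0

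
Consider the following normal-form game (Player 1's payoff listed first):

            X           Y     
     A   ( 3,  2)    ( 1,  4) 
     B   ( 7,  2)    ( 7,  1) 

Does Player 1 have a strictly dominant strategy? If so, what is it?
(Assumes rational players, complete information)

Yes, Player 1's strictly dominant strategy is B

Work:
A strategy strictly dominates another if it gives a strictly higher payoff against every opponent action. Compare each pair of P1's strategies column-by-column:
  A vs B: [3 vs 7, 1 vs 7] → A does not strictly dominate B (column X: 3 ≤ 7)
  B vs A: [7 vs 3, 7 vs 1] → B strictly dominates A
B strictly dominates every other strategy → strictly dominant.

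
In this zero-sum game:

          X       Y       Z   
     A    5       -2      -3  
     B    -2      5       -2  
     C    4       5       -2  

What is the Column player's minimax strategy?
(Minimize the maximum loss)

Column should play Z, value = -2

Work:
Column player minimizes Row's maximum payoff:
Column X: max payoff to Row = 5
Column Y: max payoff to Row = 5
Column Z: max payoff to Row = -2
Minimum is -2, achieved by column Z.
Minimax strategy: Z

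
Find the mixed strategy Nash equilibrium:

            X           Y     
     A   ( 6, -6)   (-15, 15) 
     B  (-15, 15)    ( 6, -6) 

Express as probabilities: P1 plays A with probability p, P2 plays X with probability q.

p = 0.5, q = 0.5

Work:
Find probabilities that make opponent indifferent:
P2 chooses q to make P1 indifferent between A and B
P1 chooses p to make P2 indifferent between X and Y
Mixed NE: P1 plays (A: 0.5, B: 0.5), P2 plays (X: 0.5, Y: 0.5)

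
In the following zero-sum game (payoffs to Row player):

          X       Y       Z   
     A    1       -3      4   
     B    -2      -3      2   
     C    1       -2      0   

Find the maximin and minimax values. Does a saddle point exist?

Maximin = -2, Minimax = -2, Saddle: True

Work:
Row minimums: [-3, -3, -2] → maximin = -2
Column maximums: [1, -2, 4] → minimax = -2
Saddle point exists! Game value = -2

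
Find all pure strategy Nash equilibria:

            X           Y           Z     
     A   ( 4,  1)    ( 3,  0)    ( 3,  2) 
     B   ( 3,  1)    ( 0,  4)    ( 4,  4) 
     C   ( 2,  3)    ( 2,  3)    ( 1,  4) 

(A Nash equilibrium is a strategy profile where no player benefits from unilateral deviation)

Nash equilibrium: (B, Z)

Work:
Best responses:
  P1 vs X: payoffs [4, 3, 2] → best response A (payoff 4)
  P1 vs Y: payoffs [3, 0, 2] → best response A (payoff 3)
  P1 vs Z: payoffs [3, 4, 1] → best response B (payoff 4)
  P2 vs A: payoffs [1, 0, 2] → best response Z (payoff 2)
  P2 vs B: payoffs [1, 4, 4] → best response Y/Z (payoff 4)
  P2 vs C: payoffs [3, 3, 4] → best response Z (payoff 4)
Mutual best responses: (B,Z) → Nash equilibria.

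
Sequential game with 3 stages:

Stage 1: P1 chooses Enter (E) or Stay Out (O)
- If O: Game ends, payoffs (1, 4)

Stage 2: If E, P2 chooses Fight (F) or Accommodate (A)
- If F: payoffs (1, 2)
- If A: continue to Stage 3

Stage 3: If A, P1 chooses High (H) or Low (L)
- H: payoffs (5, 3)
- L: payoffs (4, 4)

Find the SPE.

SPE: (E, A, H); Outcome (5, 3)

Work:
Stage 3: P1 chooses H (5 vs 4)
Stage 2: P2: F->2, A->3 (anticipating H). Choose A
Stage 1: P1: O->1, E->5 (anticipating A, H). Choose E
SPE path: E -> A -> H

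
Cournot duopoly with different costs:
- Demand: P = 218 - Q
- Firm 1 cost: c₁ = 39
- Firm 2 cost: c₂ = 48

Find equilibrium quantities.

q₁* = 62.67, q₂* = 53.67

Work:
Reaction: q₁ = (218 - 39 - q₂)/2
Reaction: q₂ = (218 - 48 - q₁)/2
Solve simultaneously:
q₁* = (218 - 2×39 + 48)/3 = 62.67
q₂* = (218 - 2×48 + 39)/3 = 53.67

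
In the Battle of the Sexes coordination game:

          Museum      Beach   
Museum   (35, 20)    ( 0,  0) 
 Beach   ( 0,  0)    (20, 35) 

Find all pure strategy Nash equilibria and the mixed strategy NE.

Pure NE: (Museum, Museum) and (Beach, Beach); Mixed NE: p = 0.6364, q = 0.3636

Work:
Check pure NE:
(Museum, Museum): (35, 20) - no unilateral deviation beneficial
(Beach, Beach): (20, 35) - no unilateral deviation beneficial
Mixed NE: P1 plays Museum with p = 0.6364, P2 plays Museum with q = 0.3636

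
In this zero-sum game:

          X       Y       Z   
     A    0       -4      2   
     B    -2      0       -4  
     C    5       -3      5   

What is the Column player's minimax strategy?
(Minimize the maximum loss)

Column should play Y, value = 0

Work:
Column player minimizes Row's maximum payoff:
Column X: max payoff to Row = 5
Column Y: max payoff to Row = 0
Column Z: max payoff to Row = 5
Minimum is 0, achieved by column Y.
Minimax strategy: Y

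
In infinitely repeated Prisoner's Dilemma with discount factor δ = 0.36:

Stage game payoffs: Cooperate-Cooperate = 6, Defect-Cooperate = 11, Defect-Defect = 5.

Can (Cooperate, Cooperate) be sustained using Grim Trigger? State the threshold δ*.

δ* = 0.8333; since δ = 0.36 < 0.8333, cooperation cannot be sustained

Work:
For Grim Trigger:
Cooperate forever: 6/(1-δ)
Defect then punished: 11 + 5·δ/(1-δ)
Need: 6/(1-δ) ≥ 11 + 5·δ/(1-δ)
Solving: δ ≥ (T-R)/(T-P) = (11-6)/(11-5) = 0.8333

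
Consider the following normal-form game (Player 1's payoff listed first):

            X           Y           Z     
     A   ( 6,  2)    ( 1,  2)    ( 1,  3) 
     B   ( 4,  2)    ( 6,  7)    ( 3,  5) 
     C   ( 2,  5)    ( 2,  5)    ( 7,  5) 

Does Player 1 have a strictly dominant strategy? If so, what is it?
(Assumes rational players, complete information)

No strictly dominant strategy exists for Player 1

Work:
A strategy strictly dominates another if it gives a strictly higher payoff against every opponent action. Compare each pair of P1's strategies column-by-column:
  A vs B: [6 vs 4, 1 vs 6, 1 vs 3] → A does not strictly dominate B (column Y: 1 ≤ 6)
  A vs C: [6 vs 2, 1 vs 2, 1 vs 7] → A does not strictly dominate C (column Y: 1 ≤ 2)
  B vs A: [4 vs 6, 6 vs 1, 3 vs 1] → B does not strictly dominate A (column X: 4 ≤ 6)
  B vs C: [4 vs 2, 6 vs 2, 3 vs 7] → B does not strictly dominate C (column Z: 3 ≤ 7)
  C vs A: [2 vs 6, 2 vs 1, 7 vs 1] → C does not strictly dominate A (column X: 2 ≤ 6)
  C vs B: [2 vs 4, 2 vs 6, 7 vs 3] → C does not strictly dominate B (column X: 2 ≤ 4)
No single strategy strictly dominates all others → no strictly dominant strategy.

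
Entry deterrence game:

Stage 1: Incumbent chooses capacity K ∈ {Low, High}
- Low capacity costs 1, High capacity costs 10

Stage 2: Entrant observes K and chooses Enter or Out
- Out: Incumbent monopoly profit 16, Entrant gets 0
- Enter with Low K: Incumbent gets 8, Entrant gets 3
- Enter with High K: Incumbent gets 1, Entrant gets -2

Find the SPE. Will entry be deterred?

SPE: (Low, Enter|Low, Out|High); Entry not deterred. Incumbent net profit = 7, Entrant gets 3

Work:
After Low K: Entrant enters (3 > 0)
After High K: Entrant stays out (-2 < 0)
Incumbent: Low → 8−1=7, High → 16−10=6
Incumbent chooses Low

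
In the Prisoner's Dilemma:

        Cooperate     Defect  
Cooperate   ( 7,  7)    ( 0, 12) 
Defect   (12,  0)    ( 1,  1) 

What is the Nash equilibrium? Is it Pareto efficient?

(Defect, Defect) is NE; not Pareto efficient

Work:
Defect dominates Cooperate for both players:
If P2 cooperates: Defect (12) > Cooperate (7)
If P2 defects: Defect (1) > Cooperate (0)
NE: (Defect, Defect) with payoff (1, 1)
But (Cooperate, Cooperate) = (7, 7) Pareto dominates (1, 1)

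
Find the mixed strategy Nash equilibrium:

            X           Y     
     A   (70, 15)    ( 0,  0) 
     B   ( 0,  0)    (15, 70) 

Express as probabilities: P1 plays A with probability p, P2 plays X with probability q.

p = 0.8235, q = 0.1765

Work:
Find probabilities that make opponent indifferent:
P2 chooses q to make P1 indifferent between A and B
P1 chooses p to make P2 indifferent between X and Y
Mixed NE: P1 plays (A: 0.8235, B: 0.1765), P2 plays (X: 0.1765, Y: 0.8235)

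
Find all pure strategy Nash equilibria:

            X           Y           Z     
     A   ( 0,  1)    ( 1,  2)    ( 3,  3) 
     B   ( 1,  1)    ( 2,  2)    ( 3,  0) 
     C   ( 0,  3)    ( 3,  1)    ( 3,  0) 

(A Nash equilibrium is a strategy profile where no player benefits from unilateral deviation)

Nash equilibrium: (A, Z)

Work:
Best responses:
  P1 vs X: payoffs [0, 1, 0] → best response B (payoff 1)
  P1 vs Y: payoffs [1, 2, 3] → best response C (payoff 3)
  P1 vs Z: payoffs [3, 3, 3] → best response A/B/C (payoff 3)
  P2 vs A: payoffs [1, 2, 3] → best response Z (payoff 3)
  P2 vs B: payoffs [1, 2, 0] → best response Y (payoff 2)
  P2 vs C: payoffs [3, 1, 0] → best response X (payoff 3)
Mutual best responses: (A,Z) → Nash equilibria.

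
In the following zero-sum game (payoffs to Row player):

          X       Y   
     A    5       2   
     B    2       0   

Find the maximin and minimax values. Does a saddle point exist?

Maximin = 2, Minimax = 2, Saddle: True

Work:
Row minimums: [2, 0] → maximin = 2
Column maximums: [5, 2] → minimax = 2
Saddle point exists! Game value = 2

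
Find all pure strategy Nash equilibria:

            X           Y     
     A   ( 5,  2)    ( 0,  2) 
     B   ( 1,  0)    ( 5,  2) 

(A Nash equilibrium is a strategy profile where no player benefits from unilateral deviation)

Nash equilibrium: (A, X), (B, Y)

Work:
Best responses:
  P1 vs X: payoffs [5, 1] → best response A (payoff 5)
  P1 vs Y: payoffs [0, 5] → best response B (payoff 5)
  P2 vs A: payoffs [2, 2] → best response X/Y (payoff 2)
  P2 vs B: payoffs [0, 2] → best response Y (payoff 2)
Mutual best responses: (A,X), (B,Y) → Nash equilibria.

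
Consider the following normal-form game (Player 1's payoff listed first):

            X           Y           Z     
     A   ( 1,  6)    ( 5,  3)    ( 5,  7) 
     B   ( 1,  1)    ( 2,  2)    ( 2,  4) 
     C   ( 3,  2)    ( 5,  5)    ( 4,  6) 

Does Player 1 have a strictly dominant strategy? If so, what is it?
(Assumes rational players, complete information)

No strictly dominant strategy exists for Player 1

Work:
A strategy strictly dominates another if it gives a strictly higher payoff against every opponent action. Compare each pair of P1's strategies column-by-column:
  A vs B: [1 vs 1, 5 vs 2, 5 vs 2] → A does not strictly dominate B (column X: 1 ≤ 1)
  A vs C: [1 vs 3, 5 vs 5, 5 vs 4] → A does not strictly dominate C (column X: 1 ≤ 3)
  B vs A: [1 vs 1, 2 vs 5, 2 vs 5] → B does not strictly dominate A (column X: 1 ≤ 1)
  B vs C: [1 vs 3, 2 vs 5, 2 vs 4] → B does not strictly dominate C (column X: 1 ≤ 3)
  C vs A: [3 vs 1, 5 vs 5, 4 vs 5] → C does not strictly dominate A (column Y: 5 ≤ 5)
  C vs B: [3 vs 1, 5 vs 2, 4 vs 2] → C strictly dominates B
No single strategy strictly dominates all others → no strictly dominant strategy.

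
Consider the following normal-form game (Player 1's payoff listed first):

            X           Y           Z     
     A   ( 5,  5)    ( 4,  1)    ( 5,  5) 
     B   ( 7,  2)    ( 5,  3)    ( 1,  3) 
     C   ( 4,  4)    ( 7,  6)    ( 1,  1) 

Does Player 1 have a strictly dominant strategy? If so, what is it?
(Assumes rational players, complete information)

No strictly dominant strategy exists for Player 1

Work:
A strategy strictly dominates another if it gives a strictly higher payoff against every opponent action. Compare each pair of P1's strategies column-by-column:
  A vs B: [5 vs 7, 4 vs 5, 5 vs 1] → A does not strictly dominate B (column X: 5 ≤ 7)
  A vs C: [5 vs 4, 4 vs 7, 5 vs 1] → A does not strictly dominate C (column Y: 4 ≤ 7)
  B vs A: [7 vs 5, 5 vs 4, 1 vs 5] → B does not strictly dominate A (column Z: 1 ≤ 5)
  B vs C: [7 vs 4, 5 vs 7, 1 vs 1] → B does not strictly dominate C (column Y: 5 ≤ 7)
  C vs A: [4 vs 5, 7 vs 4, 1 vs 5] → C does not strictly dominate A (column X: 4 ≤ 5)
  C vs B: [4 vs 7, 7 vs 5, 1 vs 1] → C does not strictly dominate B (column X: 4 ≤ 7)
No single strategy strictly dominates all others → no strictly dominant strategy.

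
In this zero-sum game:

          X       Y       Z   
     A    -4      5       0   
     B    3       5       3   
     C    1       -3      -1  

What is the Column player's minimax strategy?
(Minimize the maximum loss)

Column should play X or Z (all achieve the minimum), value = 3

Work:
Column player minimizes Row's maximum payoff:
Column X: max payoff to Row = 3
Column Y: max payoff to Row = 5
Column Z: max payoff to Row = 3
Minimum is 3, achieved by columns X, Z (tied).
Each of X or Z is a minimax strategy.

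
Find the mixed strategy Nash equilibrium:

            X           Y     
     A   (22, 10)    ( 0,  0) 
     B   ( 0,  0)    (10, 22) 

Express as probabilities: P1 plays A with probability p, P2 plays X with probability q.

p = 0.6875, q = 0.3125

Work:
Find probabilities that make opponent indifferent:
P2 chooses q to make P1 indifferent between A and B
P1 chooses p to make P2 indifferent between X and Y
Mixed NE: P1 plays (A: 0.6875, B: 0.3125), P2 plays (X: 0.3125, Y: 0.6875)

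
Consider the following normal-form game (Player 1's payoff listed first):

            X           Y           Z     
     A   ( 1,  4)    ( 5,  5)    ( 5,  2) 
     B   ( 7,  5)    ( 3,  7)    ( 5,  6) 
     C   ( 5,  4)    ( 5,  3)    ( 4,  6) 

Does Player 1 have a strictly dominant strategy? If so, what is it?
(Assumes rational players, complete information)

No strictly dominant strategy exists for Player 1

Work:
A strategy strictly dominates another if it gives a strictly higher payoff against every opponent action. Compare each pair of P1's strategies column-by-column:
  A vs B: [1 vs 7, 5 vs 3, 5 vs 5] → A does not strictly dominate B (column X: 1 ≤ 7)
  A vs C: [1 vs 5, 5 vs 5, 5 vs 4] → A does not strictly dominate C (column X: 1 ≤ 5)
  B vs A: [7 vs 1, 3 vs 5, 5 vs 5] → B does not strictly dominate A (column Y: 3 ≤ 5)
  B vs C: [7 vs 5, 3 vs 5, 5 vs 4] → B does not strictly dominate C (column Y: 3 ≤ 5)
  C vs A: [5 vs 1, 5 vs 5, 4 vs 5] → C does not strictly dominate A (column Y: 5 ≤ 5)
  C vs B: [5 vs 7, 5 vs 3, 4 vs 5] → C does not strictly dominate B (column X: 5 ≤ 7)
No single strategy strictly dominates all others → no strictly dominant strategy.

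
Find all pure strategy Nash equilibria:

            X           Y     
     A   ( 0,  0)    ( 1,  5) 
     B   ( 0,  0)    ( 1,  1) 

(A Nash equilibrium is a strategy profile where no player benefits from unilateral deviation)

Nash equilibrium: (A, Y), (B, Y)

Work:
Best responses:
  P1 vs X: payoffs [0, 0] → best response A/B (payoff 0)
  P1 vs Y: payoffs [1, 1] → best response A/B (payoff 1)
  P2 vs A: payoffs [0, 5] → best response Y (payoff 5)
  P2 vs B: payoffs [0, 1] → best response Y (payoff 1)
Mutual best responses: (A,Y), (B,Y) → Nash equilibria.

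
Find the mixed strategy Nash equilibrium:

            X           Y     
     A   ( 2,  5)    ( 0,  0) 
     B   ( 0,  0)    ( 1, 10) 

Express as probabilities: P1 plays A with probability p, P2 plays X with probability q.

p = 0.6667, q = 0.3333

Work:
Find probabilities that make opponent indifferent:
P2 chooses q to make P1 indifferent between A and B
P1 chooses p to make P2 indifferent between X and Y
Mixed NE: P1 plays (A: 0.6667, B: 0.3333), P2 plays (X: 0.3333, Y: 0.6667)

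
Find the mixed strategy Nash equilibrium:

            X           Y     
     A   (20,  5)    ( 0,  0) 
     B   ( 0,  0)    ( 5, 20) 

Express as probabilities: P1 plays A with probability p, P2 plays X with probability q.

p = 0.8, q = 0.2

Work:
Find probabilities that make opponent indifferent:
P2 chooses q to make P1 indifferent between A and B
P1 chooses p to make P2 indifferent between X and Y
Mixed NE: P1 plays (A: 0.8, B: 0.2), P2 plays (X: 0.2, Y: 0.8)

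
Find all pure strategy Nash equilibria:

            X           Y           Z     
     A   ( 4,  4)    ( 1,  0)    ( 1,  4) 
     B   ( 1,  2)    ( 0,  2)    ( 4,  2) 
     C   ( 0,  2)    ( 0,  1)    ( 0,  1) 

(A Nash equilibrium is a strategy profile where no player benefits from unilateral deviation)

Nash equilibrium: (A, X), (B, Z)

Work:
Best responses:
  P1 vs X: payoffs [4, 1, 0] → best response A (payoff 4)
  P1 vs Y: payoffs [1, 0, 0] → best response A (payoff 1)
  P1 vs Z: payoffs [1, 4, 0] → best response B (payoff 4)
  P2 vs A: payoffs [4, 0, 4] → best response X/Z (payoff 4)
  P2 vs B: payoffs [2, 2, 2] → best response X/Y/Z (payoff 2)
  P2 vs C: payoffs [2, 1, 1] → best response X (payoff 2)
Mutual best responses: (A,X), (B,Z) → Nash equilibria.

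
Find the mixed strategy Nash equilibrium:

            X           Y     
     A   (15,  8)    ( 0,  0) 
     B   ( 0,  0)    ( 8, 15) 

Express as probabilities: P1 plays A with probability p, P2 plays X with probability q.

p = 0.6522, q = 0.3478

Work:
Find probabilities that make opponent indifferent:
P2 chooses q to make P1 indifferent between A and B
P1 chooses p to make P2 indifferent between X and Y
Mixed NE: P1 plays (A: 0.6522, B: 0.3478), P2 plays (X: 0.3478, Y: 0.6522)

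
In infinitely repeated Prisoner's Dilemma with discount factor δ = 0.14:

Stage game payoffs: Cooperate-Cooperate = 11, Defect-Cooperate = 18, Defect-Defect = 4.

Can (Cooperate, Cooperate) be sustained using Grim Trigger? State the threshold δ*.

δ* = 0.5; since δ = 0.14 < 0.5, cooperation cannot be sustained

Work:
For Grim Trigger:
Cooperate forever: 11/(1-δ)
Defect then punished: 18 + 4·δ/(1-δ)
Need: 11/(1-δ) ≥ 18 + 4·δ/(1-δ)
Solving: δ ≥ (T-R)/(T-P) = (18-11)/(18-4) = 0.5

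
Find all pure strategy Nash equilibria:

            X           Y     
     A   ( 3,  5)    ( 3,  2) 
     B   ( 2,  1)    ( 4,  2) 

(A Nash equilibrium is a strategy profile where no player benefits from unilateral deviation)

Nash equilibrium: (A, X), (B, Y)

Work:
Best responses:
  P1 vs X: payoffs [3, 2] → best response A (payoff 3)
  P1 vs Y: payoffs [3, 4] → best response B (payoff 4)
  P2 vs A: payoffs [5, 2] → best response X (payoff 5)
  P2 vs B: payoffs [1, 2] → best response Y (payoff 2)
Mutual best responses: (A,X), (B,Y) → Nash equilibria.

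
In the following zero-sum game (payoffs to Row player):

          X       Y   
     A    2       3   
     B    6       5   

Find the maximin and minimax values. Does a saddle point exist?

Maximin = 5, Minimax = 5, Saddle: True

Work:
Row minimums: [2, 5] → maximin = 5
Column maximums: [6, 5] → minimax = 5
Saddle point exists! Game value = 5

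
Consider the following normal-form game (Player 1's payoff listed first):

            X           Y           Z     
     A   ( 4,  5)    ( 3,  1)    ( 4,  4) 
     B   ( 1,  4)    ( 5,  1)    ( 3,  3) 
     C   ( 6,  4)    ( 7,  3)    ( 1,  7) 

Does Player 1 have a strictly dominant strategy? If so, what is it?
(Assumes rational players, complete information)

No strictly dominant strategy exists for Player 1

Work:
A strategy strictly dominates another if it gives a strictly higher payoff against every opponent action. Compare each pair of P1's strategies column-by-column:
  A vs B: [4 vs 1, 3 vs 5, 4 vs 3] → A does not strictly dominate B (column Y: 3 ≤ 5)
  A vs C: [4 vs 6, 3 vs 7, 4 vs 1] → A does not strictly dominate C (column X: 4 ≤ 6)
  B vs A: [1 vs 4, 5 vs 3, 3 vs 4] → B does not strictly dominate A (column X: 1 ≤ 4)
  B vs C: [1 vs 6, 5 vs 7, 3 vs 1] → B does not strictly dominate C (column X: 1 ≤ 6)
  C vs A: [6 vs 4, 7 vs 3, 1 vs 4] → C does not strictly dominate A (column Z: 1 ≤ 4)
  C vs B: [6 vs 1, 7 vs 5, 1 vs 3] → C does not strictly dominate B (column Z: 1 ≤ 3)
No single strategy strictly dominates all others → no strictly dominant strategy.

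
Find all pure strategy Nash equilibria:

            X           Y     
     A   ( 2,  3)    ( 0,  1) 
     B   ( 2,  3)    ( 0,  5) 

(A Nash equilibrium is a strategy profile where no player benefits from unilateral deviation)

Nash equilibrium: (A, X), (B, Y)

Work:
Best responses:
  P1 vs X: payoffs [2, 2] → best response A/B (payoff 2)
  P1 vs Y: payoffs [0, 0] → best response A/B (payoff 0)
  P2 vs A: payoffs [3, 1] → best response X (payoff 3)
  P2 vs B: payoffs [3, 5] → best response Y (payoff 5)
Mutual best responses: (A,X), (B,Y) → Nash equilibria.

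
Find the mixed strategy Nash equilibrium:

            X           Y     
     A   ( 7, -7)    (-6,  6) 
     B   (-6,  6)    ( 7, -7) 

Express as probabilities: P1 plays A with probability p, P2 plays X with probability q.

p = 0.5, q = 0.5

Work:
Find probabilities that make opponent indifferent:
P2 chooses q to make P1 indifferent between A and B
P1 chooses p to make P2 indifferent between X and Y
Mixed NE: P1 plays (A: 0.5, B: 0.5), P2 plays (X: 0.5, Y: 0.5)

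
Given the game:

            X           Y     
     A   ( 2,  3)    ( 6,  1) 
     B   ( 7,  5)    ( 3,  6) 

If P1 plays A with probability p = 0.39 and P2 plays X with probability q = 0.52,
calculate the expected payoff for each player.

E[P1] = 4.6276, E[P2] = 4.1384

Work:
E[P1] = p·q·π₁(A,X) + p·(1-q)·π₁(A,Y) + (1-p)·q·π₁(B,X) + (1-p)·(1-q)·π₁(B,Y)
= 0.39·0.52·2 + 0.39·0.48·6 + 0.61·0.52·7 + 0.61·0.48·3
= 4.6276

E[P2] = 4.1384 (similar calculation)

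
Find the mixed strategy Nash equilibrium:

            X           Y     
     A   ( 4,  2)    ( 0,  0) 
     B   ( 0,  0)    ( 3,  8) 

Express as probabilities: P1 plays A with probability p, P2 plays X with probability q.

p = 0.8, q = 0.4286

Work:
Find probabilities that make opponent indifferent:
P2 chooses q to make P1 indifferent between A and B
P1 chooses p to make P2 indifferent between X and Y
Mixed NE: P1 plays (A: 0.8, B: 0.2), P2 plays (X: 0.4286, Y: 0.5714)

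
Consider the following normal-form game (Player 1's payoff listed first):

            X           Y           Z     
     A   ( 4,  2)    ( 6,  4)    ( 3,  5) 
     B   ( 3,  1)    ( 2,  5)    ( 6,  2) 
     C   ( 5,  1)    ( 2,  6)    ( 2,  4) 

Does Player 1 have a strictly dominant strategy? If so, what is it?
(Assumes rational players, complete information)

No strictly dominant strategy exists for Player 1

Work:
A strategy strictly dominates another if it gives a strictly higher payoff against every opponent action. Compare each pair of P1's strategies column-by-column:
  A vs B: [4 vs 3, 6 vs 2, 3 vs 6] → A does not strictly dominate B (column Z: 3 ≤ 6)
  A vs C: [4 vs 5, 6 vs 2, 3 vs 2] → A does not strictly dominate C (column X: 4 ≤ 5)
  B vs A: [3 vs 4, 2 vs 6, 6 vs 3] → B does not strictly dominate A (column X: 3 ≤ 4)
  B vs C: [3 vs 5, 2 vs 2, 6 vs 2] → B does not strictly dominate C (column X: 3 ≤ 5)
  C vs A: [5 vs 4, 2 vs 6, 2 vs 3] → C does not strictly dominate A (column Y: 2 ≤ 6)
  C vs B: [5 vs 3, 2 vs 2, 2 vs 6] → C does not strictly dominate B (column Y: 2 ≤ 2)
No single strategy strictly dominates all others → no strictly dominant strategy.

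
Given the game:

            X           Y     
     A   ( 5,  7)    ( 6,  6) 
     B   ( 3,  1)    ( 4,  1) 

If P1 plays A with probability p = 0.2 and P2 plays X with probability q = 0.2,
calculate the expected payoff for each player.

E[P1] = 4.2, E[P2] = 2.04

Work:
E[P1] = p·q·π₁(A,X) + p·(1-q)·π₁(A,Y) + (1-p)·q·π₁(B,X) + (1-p)·(1-q)·π₁(B,Y)
= 0.2·0.2·5 + 0.2·0.8·6 + 0.8·0.2·3 + 0.8·0.8·4
= 4.2

E[P2] = 2.04 (similar calculation)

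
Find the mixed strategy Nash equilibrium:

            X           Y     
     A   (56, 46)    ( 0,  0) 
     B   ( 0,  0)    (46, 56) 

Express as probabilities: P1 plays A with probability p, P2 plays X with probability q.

p = 0.549, q = 0.451

Work:
Find probabilities that make opponent indifferent:
P2 chooses q to make P1 indifferent between A and B
P1 chooses p to make P2 indifferent between X and Y
Mixed NE: P1 plays (A: 0.549, B: 0.451), P2 plays (X: 0.451, Y: 0.549)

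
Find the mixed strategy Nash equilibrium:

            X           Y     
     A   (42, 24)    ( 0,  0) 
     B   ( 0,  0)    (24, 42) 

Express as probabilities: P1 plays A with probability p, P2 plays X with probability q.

p = 0.6364, q = 0.3636

Work:
Find probabilities that make opponent indifferent:
P2 chooses q to make P1 indifferent between A and B
P1 chooses p to make P2 indifferent between X and Y
Mixed NE: P1 plays (A: 0.6364, B: 0.3636), P2 plays (X: 0.3636, Y: 0.6364)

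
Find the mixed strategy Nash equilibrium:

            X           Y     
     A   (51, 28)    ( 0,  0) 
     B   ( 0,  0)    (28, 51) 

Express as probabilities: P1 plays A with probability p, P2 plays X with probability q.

p = 0.6456, q = 0.3544

Work:
Find probabilities that make opponent indifferent:
P2 chooses q to make P1 indifferent between A and B
P1 chooses p to make P2 indifferent between X and Y
Mixed NE: P1 plays (A: 0.6456, B: 0.3544), P2 plays (X: 0.3544, Y: 0.6456)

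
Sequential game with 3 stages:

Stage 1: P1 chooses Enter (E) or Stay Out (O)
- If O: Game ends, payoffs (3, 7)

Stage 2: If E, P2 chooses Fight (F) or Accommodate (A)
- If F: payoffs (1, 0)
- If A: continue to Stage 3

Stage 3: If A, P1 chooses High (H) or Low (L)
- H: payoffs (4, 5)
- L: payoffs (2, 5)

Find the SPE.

SPE: (E, A, H); Outcome (4, 5)

Work:
Stage 3: P1 chooses H (4 vs 2)
Stage 2: P2: F->0, A->5 (anticipating H). Choose A
Stage 1: P1: O->3, E->4 (anticipating A, H). Choose E
SPE path: E -> A -> H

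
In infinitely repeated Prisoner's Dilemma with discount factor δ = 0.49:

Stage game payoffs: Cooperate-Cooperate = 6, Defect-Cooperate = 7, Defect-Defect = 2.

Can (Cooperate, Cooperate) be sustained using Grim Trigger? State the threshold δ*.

δ* = 0.2; since δ = 0.49 ≥ 0.2, cooperation can be sustained

Work:
For Grim Trigger:
Cooperate forever: 6/(1-δ)
Defect then punished: 7 + 2·δ/(1-δ)
Need: 6/(1-δ) ≥ 7 + 2·δ/(1-δ)
Solving: δ ≥ (T-R)/(T-P) = (7-6)/(7-2) = 0.2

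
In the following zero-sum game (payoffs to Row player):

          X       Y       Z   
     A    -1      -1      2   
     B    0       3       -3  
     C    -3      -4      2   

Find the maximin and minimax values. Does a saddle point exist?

Maximin = -1, Minimax = 0, Saddle: False

Work:
Row minimums: [-1, -3, -4] → maximin = -1
Column maximums: [0, 3, 2] → minimax = 0
No saddle point (maximin ≠ minimax). Mixed strategy needed.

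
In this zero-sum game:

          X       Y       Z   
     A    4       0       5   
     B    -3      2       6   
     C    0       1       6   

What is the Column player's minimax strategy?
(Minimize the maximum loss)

Column should play Y, value = 2

Work:
Column player minimizes Row's maximum payoff:
Column X: max payoff to Row = 4
Column Y: max payoff to Row = 2
Column Z: max payoff to Row = 6
Minimum is 2, achieved by column Y.
Minimax strategy: Y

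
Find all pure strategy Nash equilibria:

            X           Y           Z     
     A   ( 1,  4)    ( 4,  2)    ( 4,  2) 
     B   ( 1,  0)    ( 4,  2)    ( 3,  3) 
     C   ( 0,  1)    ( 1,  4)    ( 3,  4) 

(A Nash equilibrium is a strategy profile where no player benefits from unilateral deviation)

Nash equilibrium: (A, X)

Work:
Best responses:
  P1 vs X: payoffs [1, 1, 0] → best response A/B (payoff 1)
  P1 vs Y: payoffs [4, 4, 1] → best response A/B (payoff 4)
  P1 vs Z: payoffs [4, 3, 3] → best response A (payoff 4)
  P2 vs A: payoffs [4, 2, 2] → best response X (payoff 4)
  P2 vs B: payoffs [0, 2, 3] → best response Z (payoff 3)
  P2 vs C: payoffs [1, 4, 4] → best response Y/Z (payoff 4)
Mutual best responses: (A,X) → Nash equilibria.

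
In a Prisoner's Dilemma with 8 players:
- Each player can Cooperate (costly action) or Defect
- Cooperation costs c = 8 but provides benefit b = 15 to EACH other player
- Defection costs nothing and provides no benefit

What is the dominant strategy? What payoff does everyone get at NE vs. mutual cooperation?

Dominant: Defect; NE payoff = 0; Coop payoff = 97

Work:
Defect dominates (saves cost c = 8, benefit to others is external)
NE: All defect → everyone gets 0
If all cooperate: each receives (7)×15 - 8 = 97
Social dilemma: 97 > 0 but NE gives 0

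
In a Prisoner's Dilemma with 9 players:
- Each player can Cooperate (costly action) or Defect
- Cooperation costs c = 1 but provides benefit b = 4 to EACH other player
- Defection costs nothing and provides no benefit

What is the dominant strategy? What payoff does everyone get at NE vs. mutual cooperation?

Dominant: Defect; NE payoff = 0; Coop payoff = 31

Work:
Defect dominates (saves cost c = 1, benefit to others is external)
NE: All defect → everyone gets 0
If all cooperate: each receives (8)×4 - 1 = 31
Social dilemma: 31 > 0 but NE gives 0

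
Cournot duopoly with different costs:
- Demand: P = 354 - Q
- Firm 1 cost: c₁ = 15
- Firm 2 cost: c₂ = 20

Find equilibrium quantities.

q₁* = 114.67, q₂* = 109.67

Work:
Reaction: q₁ = (354 - 15 - q₂)/2
Reaction: q₂ = (354 - 20 - q₁)/2
Solve simultaneously:
q₁* = (354 - 2×15 + 20)/3 = 114.67
q₂* = (354 - 2×20 + 15)/3 = 109.67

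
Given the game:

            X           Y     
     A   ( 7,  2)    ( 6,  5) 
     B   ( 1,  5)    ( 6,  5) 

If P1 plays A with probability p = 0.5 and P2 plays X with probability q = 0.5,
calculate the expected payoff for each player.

E[P1] = 5.0, E[P2] = 4.25

Work:
E[P1] = p·q·π₁(A,X) + p·(1-q)·π₁(A,Y) + (1-p)·q·π₁(B,X) + (1-p)·(1-q)·π₁(B,Y)
= 0.5·0.5·7 + 0.5·0.5·6 + 0.5·0.5·1 + 0.5·0.5·6
= 5.0

E[P2] = 4.25 (similar calculation)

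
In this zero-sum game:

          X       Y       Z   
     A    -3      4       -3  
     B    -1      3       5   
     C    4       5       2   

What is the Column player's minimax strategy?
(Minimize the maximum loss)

Column should play X, value = 4

Work:
Column player minimizes Row's maximum payoff:
Column X: max payoff to Row = 4
Column Y: max payoff to Row = 5
Column Z: max payoff to Row = 5
Minimum is 4, achieved by column X.
Minimax strategy: X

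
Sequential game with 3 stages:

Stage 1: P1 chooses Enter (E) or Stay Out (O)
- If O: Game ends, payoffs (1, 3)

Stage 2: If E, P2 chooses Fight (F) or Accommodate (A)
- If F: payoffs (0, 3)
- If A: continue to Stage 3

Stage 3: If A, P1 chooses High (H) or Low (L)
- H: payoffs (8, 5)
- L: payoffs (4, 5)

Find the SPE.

SPE: (E, A, H); Outcome (8, 5)

Work:
Stage 3: P1 chooses H (8 vs 4)
Stage 2: P2: F->3, A->5 (anticipating H). Choose A
Stage 1: P1: O->1, E->8 (anticipating A, H). Choose E
SPE path: E -> A -> H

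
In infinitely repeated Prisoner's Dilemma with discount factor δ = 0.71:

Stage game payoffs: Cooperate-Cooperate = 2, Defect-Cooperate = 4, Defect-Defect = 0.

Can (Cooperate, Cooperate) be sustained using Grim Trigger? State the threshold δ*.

δ* = 0.5; since δ = 0.71 ≥ 0.5, cooperation can be sustained

Work:
For Grim Trigger:
Cooperate forever: 2/(1-δ)
Defect then punished: 4 + 0·δ/(1-δ)
Need: 2/(1-δ) ≥ 4 + 0·δ/(1-δ)
Solving: δ ≥ (T-R)/(T-P) = (4-2)/(4-0) = 0.5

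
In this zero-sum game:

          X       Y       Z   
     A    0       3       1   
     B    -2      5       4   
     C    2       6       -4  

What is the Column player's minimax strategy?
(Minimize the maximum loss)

Column should play X, value = 2

Work:
Column player minimizes Row's maximum payoff:
Column X: max payoff to Row = 2
Column Y: max payoff to Row = 6
Column Z: max payoff to Row = 4
Minimum is 2, achieved by column X.
Minimax strategy: X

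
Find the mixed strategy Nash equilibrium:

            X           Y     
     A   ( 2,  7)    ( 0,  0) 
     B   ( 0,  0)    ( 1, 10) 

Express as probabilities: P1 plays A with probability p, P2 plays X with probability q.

p = 0.5882, q = 0.3333

Work:
Find probabilities that make opponent indifferent:
P2 chooses q to make P1 indifferent between A and B
P1 chooses p to make P2 indifferent between X and Y
Mixed NE: P1 plays (A: 0.5882, B: 0.4118), P2 plays (X: 0.3333, Y: 0.6667)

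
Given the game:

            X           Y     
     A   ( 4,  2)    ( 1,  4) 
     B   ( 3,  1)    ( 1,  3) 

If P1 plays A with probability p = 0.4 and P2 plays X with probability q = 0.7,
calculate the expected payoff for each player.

E[P1] = 2.68, E[P2] = 2.0

Work:
E[P1] = p·q·π₁(A,X) + p·(1-q)·π₁(A,Y) + (1-p)·q·π₁(B,X) + (1-p)·(1-q)·π₁(B,Y)
= 0.4·0.7·4 + 0.4·0.3·1 + 0.6·0.7·3 + 0.6·0.3·1
= 2.68

E[P2] = 2.0 (similar calculation)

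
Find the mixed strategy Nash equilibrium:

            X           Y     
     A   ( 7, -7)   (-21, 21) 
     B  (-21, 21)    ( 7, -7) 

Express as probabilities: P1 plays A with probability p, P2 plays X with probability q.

p = 0.5, q = 0.5

Work:
Find probabilities that make opponent indifferent:
P2 chooses q to make P1 indifferent between A and B
P1 chooses p to make P2 indifferent between X and Y
Mixed NE: P1 plays (A: 0.5, B: 0.5), P2 plays (X: 0.5, Y: 0.5)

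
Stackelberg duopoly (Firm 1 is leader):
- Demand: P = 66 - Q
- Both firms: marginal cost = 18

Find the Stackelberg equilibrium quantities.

q₁* (leader) = 24.0, q₂* (follower) = 12.0

Work:
Follower's reaction: q₂ = (a - c - q₁)/2
Leader substitutes: π₁ = q₁·(a - q₁ - (a-c-q₁)/2 - c)
FOC: q₁* = (66 - 18)/2 = 24.00
Then: q₂* = (66 - 18 - 24.0)/2 = 12.00
Leader has first-mover advantage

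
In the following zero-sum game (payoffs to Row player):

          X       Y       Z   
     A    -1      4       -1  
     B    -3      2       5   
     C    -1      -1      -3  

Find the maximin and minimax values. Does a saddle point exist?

Maximin = -1, Minimax = -1, Saddle: True

Work:
Row minimums: [-1, -3, -3] → maximin = -1
Column maximums: [-1, 4, 5] → minimax = -1
Saddle point exists! Game value = -1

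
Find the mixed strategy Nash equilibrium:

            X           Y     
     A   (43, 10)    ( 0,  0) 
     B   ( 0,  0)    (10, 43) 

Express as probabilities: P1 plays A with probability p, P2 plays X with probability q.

p = 0.8113, q = 0.1887

Work:
Find probabilities that make opponent indifferent:
P2 chooses q to make P1 indifferent between A and B
P1 chooses p to make P2 indifferent between X and Y
Mixed NE: P1 plays (A: 0.8113, B: 0.1887), P2 plays (X: 0.1887, Y: 0.8113)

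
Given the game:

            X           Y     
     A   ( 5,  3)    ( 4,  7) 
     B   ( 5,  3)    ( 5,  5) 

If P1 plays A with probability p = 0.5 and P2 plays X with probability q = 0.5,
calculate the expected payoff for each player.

E[P1] = 4.75, E[P2] = 4.5

Work:
E[P1] = p·q·π₁(A,X) + p·(1-q)·π₁(A,Y) + (1-p)·q·π₁(B,X) + (1-p)·(1-q)·π₁(B,Y)
= 0.5·0.5·5 + 0.5·0.5·4 + 0.5·0.5·5 + 0.5·0.5·5
= 4.75

E[P2] = 4.5 (similar calculation)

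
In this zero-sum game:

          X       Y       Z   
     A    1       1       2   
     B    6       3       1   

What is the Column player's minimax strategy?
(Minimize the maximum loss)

Column should play Z, value = 2

Work:
Column player minimizes Row's maximum payoff:
Column X: max payoff to Row = 6
Column Y: max payoff to Row = 3
Column Z: max payoff to Row = 2
Minimum is 2, achieved by column Z.
Minimax strategy: Z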